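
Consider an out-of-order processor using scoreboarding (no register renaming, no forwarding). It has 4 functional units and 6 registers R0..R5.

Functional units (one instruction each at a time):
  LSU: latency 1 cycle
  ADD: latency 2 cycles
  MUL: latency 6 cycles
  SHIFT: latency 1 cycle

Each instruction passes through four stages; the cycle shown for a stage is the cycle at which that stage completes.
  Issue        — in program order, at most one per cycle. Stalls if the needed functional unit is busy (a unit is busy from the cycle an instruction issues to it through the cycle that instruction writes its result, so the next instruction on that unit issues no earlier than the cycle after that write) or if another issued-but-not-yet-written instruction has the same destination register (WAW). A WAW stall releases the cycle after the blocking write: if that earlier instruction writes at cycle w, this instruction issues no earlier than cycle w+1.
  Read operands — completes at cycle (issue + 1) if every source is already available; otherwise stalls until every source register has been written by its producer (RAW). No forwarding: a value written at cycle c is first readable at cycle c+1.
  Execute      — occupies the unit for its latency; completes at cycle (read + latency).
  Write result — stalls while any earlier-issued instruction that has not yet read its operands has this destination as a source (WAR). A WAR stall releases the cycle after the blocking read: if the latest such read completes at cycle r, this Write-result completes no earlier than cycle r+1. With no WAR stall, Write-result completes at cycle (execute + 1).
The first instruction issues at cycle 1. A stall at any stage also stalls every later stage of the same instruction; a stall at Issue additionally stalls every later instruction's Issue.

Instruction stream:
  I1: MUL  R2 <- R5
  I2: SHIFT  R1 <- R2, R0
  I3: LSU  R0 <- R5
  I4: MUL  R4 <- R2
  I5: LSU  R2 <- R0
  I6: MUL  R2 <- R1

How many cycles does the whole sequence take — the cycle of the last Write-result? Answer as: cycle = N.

cycle = 27

[I1] 1/2/8/9
[I2] 2/10/11/12  (RAW R2: wait I1 write@9)
[I3] 3/4/5/11  (WAR R0: wait I2 read@10)
[I4] 10/11/17/18  (struct: MUL busy until I1 writes@9)
[I5] 12/13/14/15  (struct: LSU busy until I3 writes@11)
[I6] 19/20/26/27  (struct: MUL busy until I4 writes@18)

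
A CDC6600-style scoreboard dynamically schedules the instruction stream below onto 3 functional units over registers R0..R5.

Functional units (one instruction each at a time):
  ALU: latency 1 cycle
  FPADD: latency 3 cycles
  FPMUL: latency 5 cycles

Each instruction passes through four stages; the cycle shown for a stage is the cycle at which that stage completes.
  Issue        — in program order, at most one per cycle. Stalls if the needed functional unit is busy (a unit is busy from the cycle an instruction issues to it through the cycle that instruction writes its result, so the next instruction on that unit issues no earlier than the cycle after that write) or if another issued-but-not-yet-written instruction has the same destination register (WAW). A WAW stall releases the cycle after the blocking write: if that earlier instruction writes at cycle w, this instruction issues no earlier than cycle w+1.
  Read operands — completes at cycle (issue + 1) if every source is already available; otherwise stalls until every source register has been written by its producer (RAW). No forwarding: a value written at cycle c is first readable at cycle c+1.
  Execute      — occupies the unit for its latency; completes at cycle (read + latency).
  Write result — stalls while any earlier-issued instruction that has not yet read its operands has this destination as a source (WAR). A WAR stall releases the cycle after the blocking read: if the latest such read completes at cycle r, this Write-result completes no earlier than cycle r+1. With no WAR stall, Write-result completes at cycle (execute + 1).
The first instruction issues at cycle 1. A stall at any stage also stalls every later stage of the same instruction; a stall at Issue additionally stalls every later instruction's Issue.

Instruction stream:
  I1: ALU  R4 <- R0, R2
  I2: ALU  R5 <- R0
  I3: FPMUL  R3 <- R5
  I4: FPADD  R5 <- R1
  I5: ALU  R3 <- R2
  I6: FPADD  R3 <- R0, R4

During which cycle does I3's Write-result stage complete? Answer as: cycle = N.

I1: IS=1 RO=2 EX=3 WR=4
I2: IS=5 RO=6 EX=7 WR=8  [struct: ALU busy until I1 writes@4]
I3: IS=6 RO=9 EX=14 WR=15  [RAW R5: wait I2 write@8]
I4: IS=9 RO=10 EX=13 WR=14  [WAW R5: wait I2 write@8]
I5: IS=16 RO=17 EX=18 WR=19  [WAW R3: wait I3 write@15]
I6: IS=20 RO=21 EX=24 WR=25  [WAW R3: wait I5 write@19]

cycle = 15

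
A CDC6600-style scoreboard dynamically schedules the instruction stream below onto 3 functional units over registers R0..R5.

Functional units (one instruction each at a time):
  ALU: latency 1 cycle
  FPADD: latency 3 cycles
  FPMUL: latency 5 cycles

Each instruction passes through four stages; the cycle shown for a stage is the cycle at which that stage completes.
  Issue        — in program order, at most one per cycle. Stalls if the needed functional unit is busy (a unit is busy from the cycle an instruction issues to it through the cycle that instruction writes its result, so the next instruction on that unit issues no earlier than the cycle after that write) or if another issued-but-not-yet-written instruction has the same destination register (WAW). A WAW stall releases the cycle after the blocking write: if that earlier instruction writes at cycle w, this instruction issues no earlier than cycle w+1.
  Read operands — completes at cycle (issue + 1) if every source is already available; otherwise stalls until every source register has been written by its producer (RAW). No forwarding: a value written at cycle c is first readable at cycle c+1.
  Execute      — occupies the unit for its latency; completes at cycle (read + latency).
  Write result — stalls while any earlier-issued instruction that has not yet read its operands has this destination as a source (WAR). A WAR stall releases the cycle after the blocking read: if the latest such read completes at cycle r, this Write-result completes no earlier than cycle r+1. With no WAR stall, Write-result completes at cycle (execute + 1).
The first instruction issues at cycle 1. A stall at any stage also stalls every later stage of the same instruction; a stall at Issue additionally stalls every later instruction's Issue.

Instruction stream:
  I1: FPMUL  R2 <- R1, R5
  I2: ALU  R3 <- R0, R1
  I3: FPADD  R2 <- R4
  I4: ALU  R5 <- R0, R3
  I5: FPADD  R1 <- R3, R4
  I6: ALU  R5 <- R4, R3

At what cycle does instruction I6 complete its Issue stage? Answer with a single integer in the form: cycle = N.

cycle = 16

[I1] 1/2/7/8
[I2] 2/3/4/5
[I3] 9/10/13/14  (WAW R2: wait I1 write@8)
[I4] 10/11/12/13
[I5] 15/16/19/20  (struct: FPADD busy until I3 writes@14)
[I6] 16/17/18/19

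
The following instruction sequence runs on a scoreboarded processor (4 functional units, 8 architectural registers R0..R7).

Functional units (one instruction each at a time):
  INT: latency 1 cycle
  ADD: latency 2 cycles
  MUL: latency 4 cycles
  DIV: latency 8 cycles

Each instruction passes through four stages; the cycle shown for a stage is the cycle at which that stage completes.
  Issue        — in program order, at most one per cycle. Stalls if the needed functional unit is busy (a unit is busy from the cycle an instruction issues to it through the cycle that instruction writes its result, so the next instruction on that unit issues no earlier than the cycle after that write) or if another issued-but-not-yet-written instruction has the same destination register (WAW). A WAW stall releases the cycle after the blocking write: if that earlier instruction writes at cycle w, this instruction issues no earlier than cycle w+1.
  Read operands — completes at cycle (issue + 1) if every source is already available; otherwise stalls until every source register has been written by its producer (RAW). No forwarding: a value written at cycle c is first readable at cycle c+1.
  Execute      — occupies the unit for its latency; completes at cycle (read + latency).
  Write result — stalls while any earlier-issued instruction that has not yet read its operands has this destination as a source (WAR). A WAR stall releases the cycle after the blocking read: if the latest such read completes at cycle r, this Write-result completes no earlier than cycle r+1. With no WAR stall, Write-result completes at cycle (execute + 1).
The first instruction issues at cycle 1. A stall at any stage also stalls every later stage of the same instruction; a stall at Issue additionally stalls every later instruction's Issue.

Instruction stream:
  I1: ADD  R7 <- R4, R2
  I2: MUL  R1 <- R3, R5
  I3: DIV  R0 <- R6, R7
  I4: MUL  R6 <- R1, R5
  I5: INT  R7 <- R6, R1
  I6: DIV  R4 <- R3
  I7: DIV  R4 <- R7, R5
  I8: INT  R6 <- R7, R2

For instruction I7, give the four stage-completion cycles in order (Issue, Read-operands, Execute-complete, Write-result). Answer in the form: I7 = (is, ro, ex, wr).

I7 = (27, 28, 36, 37)

cycle 1: I1→ADD
cycle 2: I1 RO, I2→MUL
cycle 3: I2 RO, I3→DIV
cycle 4: I1 EX
cycle 5: I1 WR R7
cycle 6: I3 RO
cycle 7: I2 EX
cycle 8: I2 WR R1
cycle 9: I4→MUL
cycle 10: I4 RO, I5→INT
cycle 14: I3 EX, I4 EX
cycle 15: I3 WR R0, I4 WR R6
cycle 16: I5 RO, I6→DIV
cycle 17: I5 EX, I6 RO
cycle 18: I5 WR R7
cycle 25: I6 EX
cycle 26: I6 WR R4
cycle 27: I7→DIV
cycle 28: I7 RO, I8→INT
cycle 29: I8 RO
cycle 30: I8 EX
cycle 31: I8 WR R6
cycle 36: I7 EX
cycle 37: I7 WR R4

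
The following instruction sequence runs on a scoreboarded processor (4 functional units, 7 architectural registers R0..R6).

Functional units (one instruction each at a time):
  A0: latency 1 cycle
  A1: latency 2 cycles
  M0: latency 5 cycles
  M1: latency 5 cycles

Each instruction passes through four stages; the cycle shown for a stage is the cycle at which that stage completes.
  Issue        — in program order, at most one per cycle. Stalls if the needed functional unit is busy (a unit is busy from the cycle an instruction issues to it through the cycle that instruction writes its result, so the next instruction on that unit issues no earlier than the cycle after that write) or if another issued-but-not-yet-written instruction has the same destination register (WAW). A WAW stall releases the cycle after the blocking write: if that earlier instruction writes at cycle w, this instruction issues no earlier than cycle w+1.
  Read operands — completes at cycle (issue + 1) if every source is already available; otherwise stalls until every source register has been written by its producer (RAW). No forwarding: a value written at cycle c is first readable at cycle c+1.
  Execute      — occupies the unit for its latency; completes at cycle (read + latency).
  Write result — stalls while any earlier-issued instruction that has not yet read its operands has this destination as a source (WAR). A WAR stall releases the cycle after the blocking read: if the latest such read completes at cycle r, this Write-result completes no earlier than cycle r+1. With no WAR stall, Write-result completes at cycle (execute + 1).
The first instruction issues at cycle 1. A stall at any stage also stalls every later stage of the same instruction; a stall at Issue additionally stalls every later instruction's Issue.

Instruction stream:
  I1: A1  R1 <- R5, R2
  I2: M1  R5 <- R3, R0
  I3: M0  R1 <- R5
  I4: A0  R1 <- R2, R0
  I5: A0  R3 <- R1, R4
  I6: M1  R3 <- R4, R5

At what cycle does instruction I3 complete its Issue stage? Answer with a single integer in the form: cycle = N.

1) issue 1, read 2, done 4, write 5
2) issue 2, read 3, done 8, write 9
3) issue 6, read 10, done 15, write 16  <WAW R1: wait I1 write@5 / RAW R5: wait I2 write@9>
4) issue 17, read 18, done 19, write 20  <WAW R1: wait I3 write@16>
5) issue 21, read 22, done 23, write 24  <struct: A0 busy until I4 writes@20>
6) issue 25, read 26, done 31, write 32  <WAW R3: wait I5 write@24>

cycle = 6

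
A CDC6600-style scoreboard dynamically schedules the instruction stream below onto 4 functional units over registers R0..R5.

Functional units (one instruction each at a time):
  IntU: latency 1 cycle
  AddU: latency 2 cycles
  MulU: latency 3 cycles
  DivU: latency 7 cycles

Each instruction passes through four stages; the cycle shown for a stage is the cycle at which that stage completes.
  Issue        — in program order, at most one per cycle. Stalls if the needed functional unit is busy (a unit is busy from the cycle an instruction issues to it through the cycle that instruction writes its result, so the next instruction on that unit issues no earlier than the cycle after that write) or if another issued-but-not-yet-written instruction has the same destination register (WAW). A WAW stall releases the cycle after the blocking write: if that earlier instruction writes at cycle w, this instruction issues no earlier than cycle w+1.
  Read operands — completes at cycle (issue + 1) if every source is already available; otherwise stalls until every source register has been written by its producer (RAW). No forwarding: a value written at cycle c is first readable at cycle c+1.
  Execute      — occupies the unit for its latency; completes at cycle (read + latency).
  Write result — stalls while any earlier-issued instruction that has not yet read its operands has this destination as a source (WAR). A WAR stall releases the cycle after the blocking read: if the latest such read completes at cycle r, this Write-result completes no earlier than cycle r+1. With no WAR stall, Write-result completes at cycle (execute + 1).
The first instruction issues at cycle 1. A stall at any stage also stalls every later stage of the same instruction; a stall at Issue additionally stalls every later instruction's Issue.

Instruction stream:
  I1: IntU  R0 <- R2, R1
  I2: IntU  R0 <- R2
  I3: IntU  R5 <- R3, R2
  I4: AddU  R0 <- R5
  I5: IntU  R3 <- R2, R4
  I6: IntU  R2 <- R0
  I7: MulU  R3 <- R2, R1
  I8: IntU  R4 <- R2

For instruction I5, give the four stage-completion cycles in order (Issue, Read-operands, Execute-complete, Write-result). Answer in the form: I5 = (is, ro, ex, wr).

I1: IS=1 RO=2 EX=3 WR=4
I2: IS=5 RO=6 EX=7 WR=8  [struct: IntU busy until I1 writes@4]
I3: IS=9 RO=10 EX=11 WR=12  [struct: IntU busy until I2 writes@8]
I4: IS=10 RO=13 EX=15 WR=16  [RAW R5: wait I3 write@12]
I5: IS=13 RO=14 EX=15 WR=16  [struct: IntU busy until I3 writes@12]
I6: IS=17 RO=18 EX=19 WR=20  [struct: IntU busy until I5 writes@16]
I7: IS=18 RO=21 EX=24 WR=25  [RAW R2: wait I6 write@20]
I8: IS=21 RO=22 EX=23 WR=24  [struct: IntU busy until I6 writes@20]

I5 = (13, 14, 15, 16)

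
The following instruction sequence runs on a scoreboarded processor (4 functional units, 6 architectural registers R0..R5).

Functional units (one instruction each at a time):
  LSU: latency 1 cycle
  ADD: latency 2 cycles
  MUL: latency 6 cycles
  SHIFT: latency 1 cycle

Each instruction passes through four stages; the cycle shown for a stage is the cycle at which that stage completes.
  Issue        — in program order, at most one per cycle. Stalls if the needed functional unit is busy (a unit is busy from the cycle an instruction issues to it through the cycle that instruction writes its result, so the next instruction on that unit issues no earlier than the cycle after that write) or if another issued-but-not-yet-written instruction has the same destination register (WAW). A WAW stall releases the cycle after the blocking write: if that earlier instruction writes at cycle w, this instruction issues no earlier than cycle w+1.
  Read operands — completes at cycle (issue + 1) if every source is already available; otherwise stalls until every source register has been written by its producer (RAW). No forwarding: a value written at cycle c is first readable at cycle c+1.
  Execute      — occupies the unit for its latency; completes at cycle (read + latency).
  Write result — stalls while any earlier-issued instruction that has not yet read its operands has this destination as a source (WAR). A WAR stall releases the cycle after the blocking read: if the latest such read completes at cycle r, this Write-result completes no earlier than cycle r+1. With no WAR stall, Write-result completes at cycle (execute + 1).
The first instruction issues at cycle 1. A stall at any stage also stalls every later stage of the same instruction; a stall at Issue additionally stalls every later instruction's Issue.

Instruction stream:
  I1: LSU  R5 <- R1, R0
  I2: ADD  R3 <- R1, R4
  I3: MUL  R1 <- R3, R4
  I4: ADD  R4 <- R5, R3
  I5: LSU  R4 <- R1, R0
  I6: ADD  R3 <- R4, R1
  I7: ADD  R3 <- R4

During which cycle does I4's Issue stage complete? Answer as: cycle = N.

cycle = 7

1) issue 1, read 2, done 3, write 4
2) issue 2, read 3, done 5, write 6
3) issue 3, read 7, done 13, write 14  <RAW R3: wait I2 write@6>
4) issue 7, read 8, done 10, write 11  <struct: ADD busy until I2 writes@6>
5) issue 12, read 15, done 16, write 17  <WAW R4: wait I4 write@11 / RAW R1: wait I3 write@14>
6) issue 13, read 18, done 20, write 21  <RAW R4: wait I5 write@17>
7) issue 22, read 23, done 25, write 26  <struct: ADD busy until I6 writes@21>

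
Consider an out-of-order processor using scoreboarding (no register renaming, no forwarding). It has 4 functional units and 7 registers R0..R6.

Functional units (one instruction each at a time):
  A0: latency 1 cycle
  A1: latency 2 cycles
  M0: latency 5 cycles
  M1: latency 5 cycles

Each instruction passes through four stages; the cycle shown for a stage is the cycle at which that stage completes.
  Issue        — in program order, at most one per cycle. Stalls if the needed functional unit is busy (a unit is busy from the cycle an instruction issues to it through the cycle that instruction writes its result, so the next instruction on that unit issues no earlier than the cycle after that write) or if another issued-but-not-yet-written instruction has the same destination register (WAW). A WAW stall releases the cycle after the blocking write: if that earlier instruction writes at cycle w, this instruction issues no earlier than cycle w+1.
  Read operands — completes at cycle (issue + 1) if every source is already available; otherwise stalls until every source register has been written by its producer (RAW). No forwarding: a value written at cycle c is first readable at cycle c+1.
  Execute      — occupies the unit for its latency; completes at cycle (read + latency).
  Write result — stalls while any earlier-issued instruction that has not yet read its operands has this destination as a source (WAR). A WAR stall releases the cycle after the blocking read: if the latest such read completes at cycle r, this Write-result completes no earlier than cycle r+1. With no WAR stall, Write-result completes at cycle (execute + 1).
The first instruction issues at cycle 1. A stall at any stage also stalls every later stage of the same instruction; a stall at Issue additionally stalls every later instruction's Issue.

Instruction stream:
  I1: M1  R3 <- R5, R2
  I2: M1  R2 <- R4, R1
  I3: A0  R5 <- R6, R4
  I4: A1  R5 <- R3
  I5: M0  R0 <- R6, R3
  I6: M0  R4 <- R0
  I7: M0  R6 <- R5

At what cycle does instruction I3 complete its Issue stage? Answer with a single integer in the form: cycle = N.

cycle = 10

I1: IS=1 RO=2 EX=7 WR=8
I2: IS=9 RO=10 EX=15 WR=16  [struct: M1 busy until I1 writes@8]
I3: IS=10 RO=11 EX=12 WR=13
I4: IS=14 RO=15 EX=17 WR=18  [WAW R5: wait I3 write@13]
I5: IS=15 RO=16 EX=21 WR=22
I6: IS=23 RO=24 EX=29 WR=30  [struct: M0 busy until I5 writes@22]
I7: IS=31 RO=32 EX=37 WR=38  [struct: M0 busy until I6 writes@30]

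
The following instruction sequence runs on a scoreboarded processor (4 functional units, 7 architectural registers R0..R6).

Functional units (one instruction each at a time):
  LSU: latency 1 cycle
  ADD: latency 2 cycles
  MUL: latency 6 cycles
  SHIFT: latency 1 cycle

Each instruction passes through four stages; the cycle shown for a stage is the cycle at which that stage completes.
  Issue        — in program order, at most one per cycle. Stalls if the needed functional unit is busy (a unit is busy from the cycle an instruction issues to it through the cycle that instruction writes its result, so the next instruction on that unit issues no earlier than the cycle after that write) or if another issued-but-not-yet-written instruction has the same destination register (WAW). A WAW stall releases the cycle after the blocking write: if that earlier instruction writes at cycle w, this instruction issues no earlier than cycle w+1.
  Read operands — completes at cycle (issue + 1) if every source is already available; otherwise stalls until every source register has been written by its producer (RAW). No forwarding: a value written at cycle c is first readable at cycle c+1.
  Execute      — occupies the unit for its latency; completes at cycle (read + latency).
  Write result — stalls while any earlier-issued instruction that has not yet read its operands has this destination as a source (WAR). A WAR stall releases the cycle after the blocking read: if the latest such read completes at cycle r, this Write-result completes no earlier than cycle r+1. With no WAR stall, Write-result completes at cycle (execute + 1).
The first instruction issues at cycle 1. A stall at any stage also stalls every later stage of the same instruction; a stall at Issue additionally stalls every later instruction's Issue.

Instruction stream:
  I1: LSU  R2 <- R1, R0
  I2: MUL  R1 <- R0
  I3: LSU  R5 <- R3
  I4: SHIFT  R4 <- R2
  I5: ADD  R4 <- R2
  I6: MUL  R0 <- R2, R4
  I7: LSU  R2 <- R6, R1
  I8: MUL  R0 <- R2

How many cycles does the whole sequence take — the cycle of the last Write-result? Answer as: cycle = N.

c1: I1→LSU
c2: I1 RO · I2→MUL
c3: I1 EX · I2 RO
c4: I1 WR R2
c5: I3→LSU
c6: I3 RO · I4→SHIFT
c7: I3 EX · I4 RO
c8: I3 WR R5 · I4 EX
c9: I2 EX · I4 WR R4
c10: I2 WR R1 · I5→ADD
c11: I5 RO · I6→MUL
c12: I7→LSU
c13: I5 EX · I7 RO
c14: I5 WR R4 · I7 EX
c15: I6 RO
c16: I7 WR R2
c21: I6 EX
c22: I6 WR R0
c23: I8→MUL
c24: I8 RO
c30: I8 EX
c31: I8 WR R0

cycle = 31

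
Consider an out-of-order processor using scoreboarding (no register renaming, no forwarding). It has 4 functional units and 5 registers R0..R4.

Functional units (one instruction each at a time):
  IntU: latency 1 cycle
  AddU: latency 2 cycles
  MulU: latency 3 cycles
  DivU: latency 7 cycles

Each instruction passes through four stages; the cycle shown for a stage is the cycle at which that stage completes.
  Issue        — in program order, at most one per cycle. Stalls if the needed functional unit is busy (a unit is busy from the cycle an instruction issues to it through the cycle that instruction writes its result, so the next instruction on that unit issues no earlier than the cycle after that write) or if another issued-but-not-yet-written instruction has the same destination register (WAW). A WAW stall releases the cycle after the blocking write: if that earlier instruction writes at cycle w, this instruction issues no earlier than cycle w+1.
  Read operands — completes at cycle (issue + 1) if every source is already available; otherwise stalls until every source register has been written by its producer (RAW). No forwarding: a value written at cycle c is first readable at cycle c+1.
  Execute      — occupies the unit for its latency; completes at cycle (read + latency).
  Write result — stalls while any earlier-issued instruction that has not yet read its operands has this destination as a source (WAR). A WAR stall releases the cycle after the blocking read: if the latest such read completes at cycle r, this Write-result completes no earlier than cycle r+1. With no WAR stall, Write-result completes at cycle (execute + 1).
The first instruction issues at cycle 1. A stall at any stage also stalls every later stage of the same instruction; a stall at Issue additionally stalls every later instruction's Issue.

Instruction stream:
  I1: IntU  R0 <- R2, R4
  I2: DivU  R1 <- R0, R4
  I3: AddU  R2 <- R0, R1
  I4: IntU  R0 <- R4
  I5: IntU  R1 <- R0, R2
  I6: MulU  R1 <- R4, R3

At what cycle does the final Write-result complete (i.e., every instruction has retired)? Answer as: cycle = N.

[1] issue I1 (IntU)
[2] I1 read-ops; issue I2 (DivU)
[3] I1 finished on IntU; issue I3 (AddU)
[4] I1→R0
[5] I2 read-ops; issue I4 (IntU)
[6] I4 read-ops
[7] I4 finished on IntU
[12] I2 finished on DivU
[13] I2→R1
[14] I3 read-ops
[15] I4→R0
[16] I3 finished on AddU; issue I5 (IntU)
[17] I3→R2
[18] I5 read-ops
[19] I5 finished on IntU
[20] I5→R1
[21] issue I6 (MulU)
[22] I6 read-ops
[25] I6 finished on MulU
[26] I6→R1

cycle = 26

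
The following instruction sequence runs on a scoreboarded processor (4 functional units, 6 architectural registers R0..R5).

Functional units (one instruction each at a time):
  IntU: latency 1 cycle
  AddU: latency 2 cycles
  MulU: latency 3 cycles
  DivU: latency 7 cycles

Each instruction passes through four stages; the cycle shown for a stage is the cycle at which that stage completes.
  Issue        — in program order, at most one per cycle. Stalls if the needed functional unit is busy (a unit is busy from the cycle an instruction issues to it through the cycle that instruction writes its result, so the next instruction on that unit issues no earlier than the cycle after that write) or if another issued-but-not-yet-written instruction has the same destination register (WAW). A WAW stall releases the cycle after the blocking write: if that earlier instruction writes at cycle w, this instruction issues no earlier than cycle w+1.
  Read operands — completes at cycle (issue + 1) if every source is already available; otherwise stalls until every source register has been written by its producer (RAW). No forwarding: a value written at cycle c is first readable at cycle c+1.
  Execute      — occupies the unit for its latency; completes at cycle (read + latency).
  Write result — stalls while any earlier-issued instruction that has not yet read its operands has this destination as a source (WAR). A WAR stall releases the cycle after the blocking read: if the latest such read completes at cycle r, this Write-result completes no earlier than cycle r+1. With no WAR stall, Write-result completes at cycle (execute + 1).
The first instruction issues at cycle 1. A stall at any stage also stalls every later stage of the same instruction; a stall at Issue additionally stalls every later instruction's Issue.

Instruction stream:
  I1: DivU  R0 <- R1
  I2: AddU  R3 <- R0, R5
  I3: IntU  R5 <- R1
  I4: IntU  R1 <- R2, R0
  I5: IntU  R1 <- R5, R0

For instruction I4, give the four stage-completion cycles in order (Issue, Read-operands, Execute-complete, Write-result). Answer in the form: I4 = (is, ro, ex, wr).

I4 = (13, 14, 15, 16)

I1 -> (1, 2, 9, 10)
I2 -> (2, 11, 13, 14)  // RAW R0: wait I1 write@10
I3 -> (3, 4, 5, 12)  // WAR R5: wait I2 read@11
I4 -> (13, 14, 15, 16)  // struct: IntU busy until I3 writes@12
I5 -> (17, 18, 19, 20)  // struct: IntU busy until I4 writes@16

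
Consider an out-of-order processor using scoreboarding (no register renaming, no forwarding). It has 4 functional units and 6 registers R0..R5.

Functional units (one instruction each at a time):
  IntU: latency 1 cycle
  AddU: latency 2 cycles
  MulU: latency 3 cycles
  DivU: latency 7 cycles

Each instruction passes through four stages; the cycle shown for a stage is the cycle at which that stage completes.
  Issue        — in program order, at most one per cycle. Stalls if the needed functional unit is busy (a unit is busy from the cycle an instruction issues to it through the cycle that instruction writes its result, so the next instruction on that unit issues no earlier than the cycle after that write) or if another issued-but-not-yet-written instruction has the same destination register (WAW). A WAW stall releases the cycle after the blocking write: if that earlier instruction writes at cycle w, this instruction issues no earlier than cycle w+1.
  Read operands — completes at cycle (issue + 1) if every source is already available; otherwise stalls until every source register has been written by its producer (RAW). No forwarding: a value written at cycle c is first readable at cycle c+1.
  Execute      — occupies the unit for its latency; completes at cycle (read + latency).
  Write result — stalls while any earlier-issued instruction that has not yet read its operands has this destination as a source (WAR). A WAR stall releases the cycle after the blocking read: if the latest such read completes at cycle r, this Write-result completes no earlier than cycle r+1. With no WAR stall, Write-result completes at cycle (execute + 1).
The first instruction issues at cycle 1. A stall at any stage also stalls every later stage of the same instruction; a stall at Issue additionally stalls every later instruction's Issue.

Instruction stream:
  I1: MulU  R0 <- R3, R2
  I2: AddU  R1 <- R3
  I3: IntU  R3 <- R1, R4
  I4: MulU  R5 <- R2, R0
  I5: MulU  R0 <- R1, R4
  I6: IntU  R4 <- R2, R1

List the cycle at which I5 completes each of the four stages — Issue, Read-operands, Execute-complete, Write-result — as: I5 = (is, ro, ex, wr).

[I1] 1/2/5/6
[I2] 2/3/5/6
[I3] 3/7/8/9  (RAW R1: wait I2 write@6)
[I4] 7/8/11/12  (struct: MulU busy until I1 writes@6)
[I5] 13/14/17/18  (struct: MulU busy until I4 writes@12)
[I6] 14/15/16/17

I5 = (13, 14, 17, 18)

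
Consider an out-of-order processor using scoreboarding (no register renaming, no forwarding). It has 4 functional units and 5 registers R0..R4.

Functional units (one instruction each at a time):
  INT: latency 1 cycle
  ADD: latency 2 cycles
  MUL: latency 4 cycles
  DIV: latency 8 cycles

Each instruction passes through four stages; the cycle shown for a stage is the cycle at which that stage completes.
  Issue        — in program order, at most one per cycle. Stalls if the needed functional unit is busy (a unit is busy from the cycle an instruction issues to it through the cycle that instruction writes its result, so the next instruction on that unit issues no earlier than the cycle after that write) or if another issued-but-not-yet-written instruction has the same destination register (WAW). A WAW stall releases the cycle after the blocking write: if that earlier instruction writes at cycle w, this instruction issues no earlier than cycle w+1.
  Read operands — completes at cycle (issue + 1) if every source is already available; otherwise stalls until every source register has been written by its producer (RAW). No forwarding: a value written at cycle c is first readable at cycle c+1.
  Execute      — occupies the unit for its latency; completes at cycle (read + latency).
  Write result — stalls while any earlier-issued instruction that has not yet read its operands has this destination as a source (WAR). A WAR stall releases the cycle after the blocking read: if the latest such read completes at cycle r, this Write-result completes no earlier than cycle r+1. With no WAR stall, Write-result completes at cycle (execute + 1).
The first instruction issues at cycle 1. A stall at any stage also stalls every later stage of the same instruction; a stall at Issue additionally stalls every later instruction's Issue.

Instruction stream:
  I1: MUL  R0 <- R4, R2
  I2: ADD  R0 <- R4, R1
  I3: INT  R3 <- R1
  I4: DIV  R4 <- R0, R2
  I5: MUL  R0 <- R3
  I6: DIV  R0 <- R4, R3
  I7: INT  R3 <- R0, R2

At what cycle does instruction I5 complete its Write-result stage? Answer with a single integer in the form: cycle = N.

cycle = 19

c1: I1 dispatched to MUL
c2: I1 operands ready
c6: I1 complete
c7: R0←I1
c8: I2 dispatched to ADD
c9: I2 operands ready, I3 dispatched to INT
c10: I3 operands ready, I4 dispatched to DIV
c11: I2 complete, I3 complete
c12: R0←I2, R3←I3
c13: I4 operands ready, I5 dispatched to MUL
c14: I5 operands ready
c18: I5 complete
c19: R0←I5
c21: I4 complete
c22: R4←I4
c23: I6 dispatched to DIV
c24: I6 operands ready, I7 dispatched to INT
c32: I6 complete
c33: R0←I6
c34: I7 operands ready
c35: I7 complete
c36: R3←I7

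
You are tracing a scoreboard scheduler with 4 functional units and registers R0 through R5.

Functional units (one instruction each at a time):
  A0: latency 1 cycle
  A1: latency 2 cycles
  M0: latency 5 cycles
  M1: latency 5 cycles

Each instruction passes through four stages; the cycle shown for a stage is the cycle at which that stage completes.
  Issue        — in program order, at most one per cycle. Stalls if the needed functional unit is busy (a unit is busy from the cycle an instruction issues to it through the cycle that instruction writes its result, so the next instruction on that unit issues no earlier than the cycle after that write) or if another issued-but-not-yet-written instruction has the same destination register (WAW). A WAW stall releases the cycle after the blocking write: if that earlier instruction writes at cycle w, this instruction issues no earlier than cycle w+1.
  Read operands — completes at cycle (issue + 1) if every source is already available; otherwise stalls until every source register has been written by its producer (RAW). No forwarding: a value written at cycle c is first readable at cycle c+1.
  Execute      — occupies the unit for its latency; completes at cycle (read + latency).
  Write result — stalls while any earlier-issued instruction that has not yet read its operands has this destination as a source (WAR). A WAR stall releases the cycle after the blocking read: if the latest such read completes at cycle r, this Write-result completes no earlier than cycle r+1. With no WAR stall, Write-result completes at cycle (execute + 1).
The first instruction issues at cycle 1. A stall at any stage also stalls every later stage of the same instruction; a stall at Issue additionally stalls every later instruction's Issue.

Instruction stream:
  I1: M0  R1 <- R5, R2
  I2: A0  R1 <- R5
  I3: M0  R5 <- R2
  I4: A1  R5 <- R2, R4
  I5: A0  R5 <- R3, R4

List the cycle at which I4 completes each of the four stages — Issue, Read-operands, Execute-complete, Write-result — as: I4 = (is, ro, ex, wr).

I1 -> (1, 2, 7, 8)
I2 -> (9, 10, 11, 12)  // WAW R1: wait I1 write@8
I3 -> (10, 11, 16, 17)
I4 -> (18, 19, 21, 22)  // WAW R5: wait I3 write@17
I5 -> (23, 24, 25, 26)  // WAW R5: wait I4 write@22

I4 = (18, 19, 21, 22)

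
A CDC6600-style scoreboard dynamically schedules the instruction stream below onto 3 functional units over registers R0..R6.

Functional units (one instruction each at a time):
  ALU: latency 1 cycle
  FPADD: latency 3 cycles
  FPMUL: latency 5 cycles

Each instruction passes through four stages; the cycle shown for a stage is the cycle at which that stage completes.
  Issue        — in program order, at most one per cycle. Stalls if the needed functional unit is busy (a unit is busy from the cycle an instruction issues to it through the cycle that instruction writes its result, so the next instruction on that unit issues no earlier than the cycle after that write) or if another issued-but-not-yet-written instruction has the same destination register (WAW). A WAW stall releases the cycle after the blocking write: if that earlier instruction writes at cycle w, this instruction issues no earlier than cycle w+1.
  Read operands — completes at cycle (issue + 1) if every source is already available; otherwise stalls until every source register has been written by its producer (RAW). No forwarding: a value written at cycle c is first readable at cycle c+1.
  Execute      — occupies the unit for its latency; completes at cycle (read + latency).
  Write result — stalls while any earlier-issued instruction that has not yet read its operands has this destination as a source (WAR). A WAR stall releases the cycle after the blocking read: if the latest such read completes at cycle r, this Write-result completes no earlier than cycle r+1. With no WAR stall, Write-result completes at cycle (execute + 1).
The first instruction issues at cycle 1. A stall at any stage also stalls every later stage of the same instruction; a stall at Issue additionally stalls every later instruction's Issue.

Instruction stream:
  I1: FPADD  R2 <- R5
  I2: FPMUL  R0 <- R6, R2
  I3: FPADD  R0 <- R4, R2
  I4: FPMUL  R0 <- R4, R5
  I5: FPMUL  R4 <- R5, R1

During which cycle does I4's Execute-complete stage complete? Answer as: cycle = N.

I1: IS=1 RO=2 EX=5 WR=6
I2: IS=2 RO=7 EX=12 WR=13  [RAW R2: wait I1 write@6]
I3: IS=14 RO=15 EX=18 WR=19  [WAW R0: wait I2 write@13]
I4: IS=20 RO=21 EX=26 WR=27  [WAW R0: wait I3 write@19]
I5: IS=28 RO=29 EX=34 WR=35  [struct: FPMUL busy until I4 writes@27]

cycle = 26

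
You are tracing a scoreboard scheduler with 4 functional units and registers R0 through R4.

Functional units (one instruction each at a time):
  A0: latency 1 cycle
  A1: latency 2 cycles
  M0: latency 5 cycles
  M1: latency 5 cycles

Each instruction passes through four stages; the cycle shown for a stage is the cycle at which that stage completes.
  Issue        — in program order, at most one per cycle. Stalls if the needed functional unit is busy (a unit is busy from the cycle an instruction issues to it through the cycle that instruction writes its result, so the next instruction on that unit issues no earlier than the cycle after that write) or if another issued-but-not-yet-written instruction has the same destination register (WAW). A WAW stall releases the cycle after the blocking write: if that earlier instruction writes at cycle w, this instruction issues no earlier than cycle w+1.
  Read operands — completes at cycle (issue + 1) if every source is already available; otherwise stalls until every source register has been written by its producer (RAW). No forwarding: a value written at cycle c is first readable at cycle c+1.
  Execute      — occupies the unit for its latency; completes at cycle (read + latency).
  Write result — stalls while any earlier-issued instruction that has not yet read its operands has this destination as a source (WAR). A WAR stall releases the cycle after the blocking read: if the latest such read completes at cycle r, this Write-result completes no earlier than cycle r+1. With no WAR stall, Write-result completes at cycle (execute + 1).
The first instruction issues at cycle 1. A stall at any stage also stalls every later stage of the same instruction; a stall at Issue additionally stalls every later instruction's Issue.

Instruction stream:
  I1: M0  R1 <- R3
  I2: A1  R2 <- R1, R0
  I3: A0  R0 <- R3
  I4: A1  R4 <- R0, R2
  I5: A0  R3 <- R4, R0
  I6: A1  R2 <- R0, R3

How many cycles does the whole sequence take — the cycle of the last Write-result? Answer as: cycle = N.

cycle 1: I1 issues→M0
cycle 2: I1 reads; I2 issues→A1
cycle 3: I3 issues→A0
cycle 4: I3 reads
cycle 5: I3 exec-done
cycle 7: I1 exec-done
cycle 8: I1 writes R1
cycle 9: I2 reads
cycle 10: I3 writes R0
cycle 11: I2 exec-done
cycle 12: I2 writes R2
cycle 13: I4 issues→A1
cycle 14: I4 reads; I5 issues→A0
cycle 16: I4 exec-done
cycle 17: I4 writes R4
cycle 18: I5 reads; I6 issues→A1
cycle 19: I5 exec-done
cycle 20: I5 writes R3
cycle 21: I6 reads
cycle 23: I6 exec-done
cycle 24: I6 writes R2

cycle = 24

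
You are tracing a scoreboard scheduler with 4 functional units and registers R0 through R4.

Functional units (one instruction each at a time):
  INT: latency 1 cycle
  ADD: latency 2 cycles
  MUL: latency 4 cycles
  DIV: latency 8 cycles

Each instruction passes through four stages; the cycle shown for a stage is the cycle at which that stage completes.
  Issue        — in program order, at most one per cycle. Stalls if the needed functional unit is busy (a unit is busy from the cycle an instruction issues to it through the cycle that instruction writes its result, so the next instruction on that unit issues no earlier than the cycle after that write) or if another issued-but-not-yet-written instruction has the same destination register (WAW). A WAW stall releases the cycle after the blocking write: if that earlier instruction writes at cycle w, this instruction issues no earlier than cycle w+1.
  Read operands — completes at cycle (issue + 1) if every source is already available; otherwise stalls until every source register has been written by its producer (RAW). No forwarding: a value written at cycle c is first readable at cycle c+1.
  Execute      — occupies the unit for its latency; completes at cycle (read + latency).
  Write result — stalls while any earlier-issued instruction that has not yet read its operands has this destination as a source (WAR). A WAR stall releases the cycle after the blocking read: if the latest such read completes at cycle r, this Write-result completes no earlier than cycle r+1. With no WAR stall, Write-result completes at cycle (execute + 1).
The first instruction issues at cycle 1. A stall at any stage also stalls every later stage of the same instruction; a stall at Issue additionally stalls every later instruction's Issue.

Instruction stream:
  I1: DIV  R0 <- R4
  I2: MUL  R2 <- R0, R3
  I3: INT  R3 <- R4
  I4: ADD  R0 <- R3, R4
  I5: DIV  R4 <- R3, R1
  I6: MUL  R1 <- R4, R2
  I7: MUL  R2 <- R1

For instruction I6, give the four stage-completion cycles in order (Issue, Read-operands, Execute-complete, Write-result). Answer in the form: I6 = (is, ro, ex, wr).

t=1  issue I1 (DIV)
t=2  I1 read-ops; issue I2 (MUL)
t=3  issue I3 (INT)
t=4  I3 read-ops
t=5  I3 finished on INT
t=10  I1 finished on DIV
t=11  I1→R0
t=12  I2 read-ops; issue I4 (ADD)
t=13  I3→R3; issue I5 (DIV)
t=14  I4 read-ops; I5 read-ops
t=16  I2 finished on MUL; I4 finished on ADD
t=17  I2→R2; I4→R0
t=18  issue I6 (MUL)
t=22  I5 finished on DIV
t=23  I5→R4
t=24  I6 read-ops
t=28  I6 finished on MUL
t=29  I6→R1
t=30  issue I7 (MUL)
t=31  I7 read-ops
t=35  I7 finished on MUL
t=36  I7→R2

I6 = (18, 24, 28, 29)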